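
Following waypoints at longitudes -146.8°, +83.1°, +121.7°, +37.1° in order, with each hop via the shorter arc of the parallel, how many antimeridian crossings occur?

Leg 1: -146.8° → +83.1°, shortest Δλ = -130.1° (west) — crosses 180°.
Leg 2: +83.1° → +121.7°, shortest Δλ = 38.6° (east) — does not cross 180°.
Leg 3: +121.7° → +37.1°, shortest Δλ = -84.6° (west) — does not cross 180°.
Total crossings: 1.

1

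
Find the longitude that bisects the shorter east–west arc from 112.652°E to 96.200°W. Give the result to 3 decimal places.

Signed shortest Δλ from +112.652° to -96.200° is +151.148°.
Midpoint longitude = +112.652° + (+151.148°)/2 = +112.652° + 75.574° = +188.226°.
Normalise into (−180°, 180°]: -171.774°.
(The naïve average (+112.652 + -96.200)/2 = 8.226° is on the wrong side of the globe.)

171.774°W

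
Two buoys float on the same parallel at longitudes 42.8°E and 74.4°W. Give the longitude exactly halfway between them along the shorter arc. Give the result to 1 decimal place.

15.8°W

Signed shortest Δλ from +42.8° to -74.4° is -117.2°.
Midpoint longitude = +42.8° + (-117.2°)/2 = +42.8° − 58.6° = -15.8°.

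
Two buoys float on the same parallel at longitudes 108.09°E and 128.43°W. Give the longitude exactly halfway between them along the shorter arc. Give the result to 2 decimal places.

169.83°E

Signed shortest Δλ from +108.09° to -128.43° is +123.48°.
Midpoint longitude = +108.09° + (+123.48°)/2 = +108.09° + 61.74° = +169.83°.
(The naïve average (+108.09 + -128.43)/2 = -10.17° is on the wrong side of the globe.)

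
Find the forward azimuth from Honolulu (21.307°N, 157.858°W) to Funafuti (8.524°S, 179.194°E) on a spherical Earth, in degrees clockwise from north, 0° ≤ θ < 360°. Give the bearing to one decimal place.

219.4°

Δλ = 179.194 − -157.858 = 337.052°; wrapped into (−180°, 180°]: -22.948°.
θ = atan2( sin Δλ · cos φ₂ , cos φ₁ · sin φ₂ − sin φ₁ · cos φ₂ · cos Δλ )
  = atan2(-0.38559, -0.46900) = -140.575° → normalised to [0°, 360°): 219.425°.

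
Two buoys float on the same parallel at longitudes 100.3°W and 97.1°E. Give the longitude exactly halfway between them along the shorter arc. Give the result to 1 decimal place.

Signed shortest Δλ from -100.3° to +97.1° is -162.6°.
Midpoint longitude = -100.3° + (-162.6°)/2 = -100.3° − 81.3° = -181.6°.
Normalise into (−180°, 180°]: +178.4°.
(The naïve average (-100.3 + +97.1)/2 = -1.6° is on the wrong side of the globe.)

178.4°E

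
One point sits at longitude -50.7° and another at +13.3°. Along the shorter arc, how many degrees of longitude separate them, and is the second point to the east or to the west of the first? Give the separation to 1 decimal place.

Raw difference: 13.3 − -50.7 = 64.0°.
Normalise into (−180°, 180°]: 64.0° stays 64.0°.
Positive ⇒ the second point lies to the east; separation 64.0°.

64.0° east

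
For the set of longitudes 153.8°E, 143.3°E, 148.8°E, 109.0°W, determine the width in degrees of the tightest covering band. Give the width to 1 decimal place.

107.7°

Sort the longitudes: -109.0°, +143.3°, +148.8°, +153.8°.
Eastward gaps between consecutive values (wrapping around): 252.3°, 5.5°, 5.0°, 97.2°.
Largest gap = 252.3° ⇒ minimal covering band is its complement: 360° − 252.3° = 107.7°.
Band runs from +143.3° eastward to -109.0°, crossing the antimeridian.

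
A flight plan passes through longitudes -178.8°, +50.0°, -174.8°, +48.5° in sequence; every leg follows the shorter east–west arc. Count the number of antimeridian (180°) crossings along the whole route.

Leg 1: -178.8° → +50.0°, shortest Δλ = -131.2° (west) — crosses 180°.
Leg 2: +50.0° → -174.8°, shortest Δλ = 135.2° (east) — crosses 180°.
Leg 3: -174.8° → +48.5°, shortest Δλ = -136.7° (west) — crosses 180°.
Total crossings: 3.

3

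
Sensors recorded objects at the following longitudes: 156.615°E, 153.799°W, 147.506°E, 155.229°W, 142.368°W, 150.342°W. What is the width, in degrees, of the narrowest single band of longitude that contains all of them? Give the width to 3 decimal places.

Sort the longitudes: -155.229°, -153.799°, -150.342°, -142.368°, +147.506°, +156.615°.
Eastward gaps between consecutive values (wrapping around): 1.430°, 3.457°, 7.974°, 289.874°, 9.109°, 48.156°.
Largest gap = 289.874° ⇒ minimal covering band is its complement: 360° − 289.874° = 70.126°.
Band runs from +147.506° eastward to -142.368°, crossing the antimeridian.

70.126°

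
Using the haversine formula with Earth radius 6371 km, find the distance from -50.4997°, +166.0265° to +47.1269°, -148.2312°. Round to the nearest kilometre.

11706 km

Δλ = -148.2312 − 166.0265 = -314.2577°; wrapped into (−180°, 180°]: 45.7423°.
Δφ = 47.1269 − -50.4997 = 97.6266°.
a = sin²(Δφ/2) + cos φ₁ · cos φ₂ · sin²(Δλ/2) = 0.631732.
c = 2·atan2(√a, √(1−a)) = 1.83741 rad → d = 6371·c ≈ 11706.12 km.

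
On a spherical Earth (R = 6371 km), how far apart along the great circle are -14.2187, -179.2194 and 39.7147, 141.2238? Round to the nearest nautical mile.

3920 nmi

Δλ = 141.2238 − -179.2194 = 320.4432°; wrapped into (−180°, 180°]: -39.5568°.
Δφ = 39.7147 − -14.2187 = 53.9334°.
a = sin²(Δφ/2) + cos φ₁ · cos φ₂ · sin²(Δλ/2) = 0.291019.
c = 2·atan2(√a, √(1−a)) = 1.13960 rad → d = 6371·c ≈ 7260.36 km ≈ 3920.28 nmi.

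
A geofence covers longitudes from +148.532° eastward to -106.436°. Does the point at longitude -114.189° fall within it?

Yes

Band width going east from +148.532° to -106.436°: ((-106.436 − 148.532) mod 360) = 105.032°.
Offset of -114.189° east of the west edge: ((-114.189 − 148.532) mod 360) = 97.279°.
97.279° ≤ 105.032° ⇒ inside.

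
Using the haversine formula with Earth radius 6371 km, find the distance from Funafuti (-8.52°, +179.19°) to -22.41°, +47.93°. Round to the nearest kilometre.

13691 km

Δλ = 47.93 − 179.19 = -131.26°.
Δφ = -22.41 − -8.52 = -13.89°.
a = sin²(Δφ/2) + cos φ₁ · cos φ₂ · sin²(Δλ/2) = 0.773232.
c = 2·atan2(√a, √(1−a)) = 2.14893 rad → d = 6371·c ≈ 13690.85 km.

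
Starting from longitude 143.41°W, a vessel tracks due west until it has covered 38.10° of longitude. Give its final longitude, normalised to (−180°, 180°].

Start at -143.41°; shift −38.10° → -181.51°.
-181.51° lies outside (−180°, 180°]; add 360° → +178.49°.

178.49°E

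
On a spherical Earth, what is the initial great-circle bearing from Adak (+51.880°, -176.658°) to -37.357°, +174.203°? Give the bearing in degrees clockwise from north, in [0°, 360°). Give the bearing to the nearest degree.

Δλ = 174.203 − -176.658 = 350.861°; wrapped into (−180°, 180°]: -9.139°.
θ = atan2( sin Δλ · cos φ₂ , cos φ₁ · sin φ₂ − sin φ₁ · cos φ₂ · cos Δλ )
  = atan2(-0.12625, -0.99197) = -172.747° → normalised to [0°, 360°): 187.253°.

187°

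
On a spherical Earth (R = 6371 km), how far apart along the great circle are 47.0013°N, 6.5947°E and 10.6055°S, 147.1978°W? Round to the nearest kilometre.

Δλ = -147.1978 − 6.5947 = -153.7925°.
Δφ = -10.6055 − 47.0013 = -57.6068°.
a = sin²(Δφ/2) + cos φ₁ · cos φ₂ · sin²(Δλ/2) = 0.868014.
c = 2·atan2(√a, √(1−a)) = 2.39798 rad → d = 6371·c ≈ 15277.53 km.

15278 km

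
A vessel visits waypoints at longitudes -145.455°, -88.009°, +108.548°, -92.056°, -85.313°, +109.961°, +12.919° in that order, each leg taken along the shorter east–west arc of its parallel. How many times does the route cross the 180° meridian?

Leg 1: -145.455° → -88.009°, shortest Δλ = 57.446° (east) — does not cross 180°.
Leg 2: -88.009° → +108.548°, shortest Δλ = -163.443° (west) — crosses 180°.
Leg 3: +108.548° → -92.056°, shortest Δλ = 159.396° (east) — crosses 180°.
Leg 4: -92.056° → -85.313°, shortest Δλ = 6.743° (east) — does not cross 180°.
Leg 5: -85.313° → +109.961°, shortest Δλ = -164.726° (west) — crosses 180°.
Leg 6: +109.961° → +12.919°, shortest Δλ = -97.042° (west) — does not cross 180°.
Total crossings: 3.

3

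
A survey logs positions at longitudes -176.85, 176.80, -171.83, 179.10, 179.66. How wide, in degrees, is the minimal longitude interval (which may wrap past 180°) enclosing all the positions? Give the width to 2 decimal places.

11.37°

Sort the longitudes: -176.85°, -171.83°, +176.80°, +179.10°, +179.66°.
Eastward gaps between consecutive values (wrapping around): 5.02°, 348.63°, 2.30°, 0.56°, 3.49°.
Largest gap = 348.63° ⇒ minimal covering band is its complement: 360° − 348.63° = 11.37°.
Band runs from +176.80° eastward to -171.83°, crossing the antimeridian.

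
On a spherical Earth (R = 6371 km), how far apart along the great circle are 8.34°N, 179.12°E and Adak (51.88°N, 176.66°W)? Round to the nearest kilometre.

Δλ = -176.66 − 179.12 = -355.78°; wrapped into (−180°, 180°]: 4.22°.
Δφ = 51.88 − 8.34 = 43.54°.
a = sin²(Δφ/2) + cos φ₁ · cos φ₂ · sin²(Δλ/2) = 0.138381.
c = 2·atan2(√a, √(1−a)) = 0.76232 rad → d = 6371·c ≈ 4856.72 km.

4857 km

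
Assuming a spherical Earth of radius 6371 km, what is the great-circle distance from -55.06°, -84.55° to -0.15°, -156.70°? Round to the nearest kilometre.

8869 km

Δλ = -156.70 − -84.55 = -72.15°.
Δφ = -0.15 − -55.06 = 54.91°.
a = sin²(Δφ/2) + cos φ₁ · cos φ₂ · sin²(Δλ/2) = 0.411151.
c = 2·atan2(√a, √(1−a)) = 1.39215 rad → d = 6371·c ≈ 8869.38 km.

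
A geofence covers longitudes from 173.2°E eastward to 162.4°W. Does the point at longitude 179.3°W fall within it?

Yes

Band width going east from +173.2° to -162.4°: ((-162.4 − 173.2) mod 360) = 24.4°.
Offset of -179.3° east of the west edge: ((-179.3 − 173.2) mod 360) = 7.5°.
7.5° ≤ 24.4° ⇒ inside.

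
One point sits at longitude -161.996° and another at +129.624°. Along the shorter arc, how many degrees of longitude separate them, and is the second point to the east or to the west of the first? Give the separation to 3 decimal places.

Raw difference: 129.624 − -161.996 = 291.62°.
Normalise into (−180°, 180°]: 291.62° − 360° = -68.38°.
Negative ⇒ the second point lies to the west; separation 68.380°.

68.380° west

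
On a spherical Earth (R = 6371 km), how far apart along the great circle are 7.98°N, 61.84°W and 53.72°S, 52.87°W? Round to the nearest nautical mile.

Δλ = -52.87 − -61.84 = 8.97°.
Δφ = -53.72 − 7.98 = -61.70°.
a = sin²(Δφ/2) + cos φ₁ · cos φ₂ · sin²(Δλ/2) = 0.266539.
c = 2·atan2(√a, √(1−a)) = 1.08499 rad → d = 6371·c ≈ 6912.47 km ≈ 3732.44 nmi.

3732 nmi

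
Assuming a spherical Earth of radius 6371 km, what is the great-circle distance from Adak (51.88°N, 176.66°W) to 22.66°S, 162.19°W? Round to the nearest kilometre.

8408 km

Δλ = -162.19 − -176.66 = 14.47°.
Δφ = -22.66 − 51.88 = -74.54°.
a = sin²(Δφ/2) + cos φ₁ · cos φ₂ · sin²(Δλ/2) = 0.375752.
c = 2·atan2(√a, √(1−a)) = 1.31967 rad → d = 6371·c ≈ 8407.62 km.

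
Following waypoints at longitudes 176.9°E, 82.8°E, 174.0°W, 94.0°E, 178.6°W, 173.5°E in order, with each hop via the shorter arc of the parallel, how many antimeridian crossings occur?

Leg 1: +176.9° → +82.8°, shortest Δλ = -94.1° (west) — does not cross 180°.
Leg 2: +82.8° → -174.0°, shortest Δλ = 103.2° (east) — crosses 180°.
Leg 3: -174.0° → +94.0°, shortest Δλ = -92.0° (west) — crosses 180°.
Leg 4: +94.0° → -178.6°, shortest Δλ = 87.4° (east) — crosses 180°.
Leg 5: -178.6° → +173.5°, shortest Δλ = -7.9° (west) — crosses 180°.
Total crossings: 4.

4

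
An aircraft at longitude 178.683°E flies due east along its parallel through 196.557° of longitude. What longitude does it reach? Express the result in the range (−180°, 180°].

Start at +178.683°; shift +196.557° → +375.240°.
+375.240° lies outside (−180°, 180°]; subtract 360° → +15.240°.

15.240°E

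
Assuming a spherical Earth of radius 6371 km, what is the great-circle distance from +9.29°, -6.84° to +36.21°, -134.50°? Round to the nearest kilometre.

12568 km

Δλ = -134.50 − -6.84 = -127.66°.
Δφ = 36.21 − 9.29 = 26.92°.
a = sin²(Δφ/2) + cos φ₁ · cos φ₂ · sin²(Δλ/2) = 0.695569.
c = 2·atan2(√a, √(1−a)) = 1.97266 rad → d = 6371·c ≈ 12567.84 km.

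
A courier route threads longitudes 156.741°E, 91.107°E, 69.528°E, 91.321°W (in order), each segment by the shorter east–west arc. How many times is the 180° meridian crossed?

0

Leg 1: +156.741° → +91.107°, shortest Δλ = -65.634° (west) — does not cross 180°.
Leg 2: +91.107° → +69.528°, shortest Δλ = -21.579° (west) — does not cross 180°.
Leg 3: +69.528° → -91.321°, shortest Δλ = -160.849° (west) — does not cross 180°.
Total crossings: 0.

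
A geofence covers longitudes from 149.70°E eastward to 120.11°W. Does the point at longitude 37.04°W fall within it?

Band width going east from +149.70° to -120.11°: ((-120.11 − 149.70) mod 360) = 90.19°.
Offset of -37.04° east of the west edge: ((-37.04 − 149.70) mod 360) = 173.26°.
173.26° > 90.19° ⇒ outside.

No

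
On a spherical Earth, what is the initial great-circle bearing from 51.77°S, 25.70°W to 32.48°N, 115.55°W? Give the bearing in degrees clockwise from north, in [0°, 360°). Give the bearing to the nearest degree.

292°

Δλ = -115.55 − -25.70 = -89.85°.
θ = atan2( sin Δλ · cos φ₂ , cos φ₁ · sin φ₂ − sin φ₁ · cos φ₂ · cos Δλ )
  = atan2(-0.84358, 0.33404) = -68.397° → normalised to [0°, 360°): 291.603°.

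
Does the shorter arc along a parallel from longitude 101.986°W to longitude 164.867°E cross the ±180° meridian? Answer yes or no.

Naïve |164.867 − -101.986| = 266.853° > 180°, so the shorter arc goes the other way round — across 180°.
Signed shortest Δλ = ((164.867 − -101.986 + 180) mod 360) − 180 = -93.147°.
Going west by 93.147° from -101.986° passes through 180° before reaching +164.867°.

Yes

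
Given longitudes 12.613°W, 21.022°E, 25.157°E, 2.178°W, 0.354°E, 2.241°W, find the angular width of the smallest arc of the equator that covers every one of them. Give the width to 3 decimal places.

Sort the longitudes: -12.613°, -2.241°, -2.178°, +0.354°, +21.022°, +25.157°.
Eastward gaps between consecutive values (wrapping around): 10.372°, 0.063°, 2.532°, 20.668°, 4.135°, 322.230°.
Largest gap = 322.230° ⇒ minimal covering band is its complement: 360° − 322.230° = 37.770°.
Band runs from -12.613° eastward to +25.157°.

37.770°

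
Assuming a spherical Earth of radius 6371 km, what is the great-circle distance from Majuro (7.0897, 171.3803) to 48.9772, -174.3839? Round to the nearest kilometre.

4845 km

Δλ = -174.3839 − 171.3803 = -345.7642°; wrapped into (−180°, 180°]: 14.2358°.
Δφ = 48.9772 − 7.0897 = 41.8875°.
a = sin²(Δφ/2) + cos φ₁ · cos φ₂ · sin²(Δλ/2) = 0.137772.
c = 2·atan2(√a, √(1−a)) = 0.76055 rad → d = 6371·c ≈ 4845.48 km.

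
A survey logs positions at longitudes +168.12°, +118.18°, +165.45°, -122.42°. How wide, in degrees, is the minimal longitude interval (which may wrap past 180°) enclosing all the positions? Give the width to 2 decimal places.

Sort the longitudes: -122.42°, +118.18°, +165.45°, +168.12°.
Eastward gaps between consecutive values (wrapping around): 240.60°, 47.27°, 2.67°, 69.46°.
Largest gap = 240.60° ⇒ minimal covering band is its complement: 360° − 240.60° = 119.40°.
Band runs from +118.18° eastward to -122.42°, crossing the antimeridian.

119.40°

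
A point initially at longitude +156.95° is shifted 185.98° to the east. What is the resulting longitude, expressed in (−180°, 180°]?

Start at +156.95°; shift +185.98° → +342.93°.
+342.93° lies outside (−180°, 180°]; subtract 360° → -17.07°.

-17.07°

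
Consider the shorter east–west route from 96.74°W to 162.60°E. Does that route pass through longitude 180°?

Yes

Naïve |162.60 − -96.74| = 259.34° > 180°, so the shorter arc goes the other way round — across 180°.
Signed shortest Δλ = ((162.60 − -96.74 + 180) mod 360) − 180 = -100.66°.
Going west by 100.66° from -96.74° passes through 180° before reaching +162.60°.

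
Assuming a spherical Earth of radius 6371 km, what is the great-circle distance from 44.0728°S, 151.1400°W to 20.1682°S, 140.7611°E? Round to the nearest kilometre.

6735 km

Δλ = 140.7611 − -151.1400 = 291.9011°; wrapped into (−180°, 180°]: -68.0989°.
Δφ = -20.1682 − -44.0728 = 23.9046°.
a = sin²(Δφ/2) + cos φ₁ · cos φ₂ · sin²(Δλ/2) = 0.254313.
c = 2·atan2(√a, √(1−a)) = 1.05713 rad → d = 6371·c ≈ 6734.97 km.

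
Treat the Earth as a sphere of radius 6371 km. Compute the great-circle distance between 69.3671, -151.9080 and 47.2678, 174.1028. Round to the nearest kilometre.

Δλ = 174.1028 − -151.9080 = 326.0108°; wrapped into (−180°, 180°]: -33.9892°.
Δφ = 47.2678 − 69.3671 = -22.0993°.
a = sin²(Δφ/2) + cos φ₁ · cos φ₂ · sin²(Δλ/2) = 0.057161.
c = 2·atan2(√a, √(1−a)) = 0.48284 rad → d = 6371·c ≈ 3076.19 km.

3076 km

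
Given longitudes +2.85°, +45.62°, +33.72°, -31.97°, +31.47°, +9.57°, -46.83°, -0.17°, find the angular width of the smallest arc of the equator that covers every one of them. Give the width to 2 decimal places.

92.45°

Sort the longitudes: -46.83°, -31.97°, -0.17°, +2.85°, +9.57°, +31.47°, +33.72°, +45.62°.
Eastward gaps between consecutive values (wrapping around): 14.86°, 31.80°, 3.02°, 6.72°, 21.90°, 2.25°, 11.90°, 267.55°.
Largest gap = 267.55° ⇒ minimal covering band is its complement: 360° − 267.55° = 92.45°.
Band runs from -46.83° eastward to +45.62°.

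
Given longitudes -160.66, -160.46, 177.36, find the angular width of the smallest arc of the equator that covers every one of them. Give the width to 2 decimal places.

22.18°

Sort the longitudes: -160.66°, -160.46°, +177.36°.
Eastward gaps between consecutive values (wrapping around): 0.20°, 337.82°, 21.98°.
Largest gap = 337.82° ⇒ minimal covering band is its complement: 360° − 337.82° = 22.18°.
Band runs from +177.36° eastward to -160.46°, crossing the antimeridian.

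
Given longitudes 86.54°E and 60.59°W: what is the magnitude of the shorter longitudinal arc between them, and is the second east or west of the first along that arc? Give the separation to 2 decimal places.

Raw difference: -60.59 − 86.54 = -147.13°.
Normalise into (−180°, 180°]: -147.13° stays -147.13°.
Negative ⇒ the second point lies to the west; separation 147.13°.

147.13° west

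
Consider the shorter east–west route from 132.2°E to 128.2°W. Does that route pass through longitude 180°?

Yes

Naïve |-128.2 − 132.2| = 260.4° > 180°, so the shorter arc goes the other way round — across 180°.
Signed shortest Δλ = ((-128.2 − 132.2 + 180) mod 360) − 180 = 99.6°.
Going east by 99.6° from +132.2° passes through 180° before reaching -128.2°.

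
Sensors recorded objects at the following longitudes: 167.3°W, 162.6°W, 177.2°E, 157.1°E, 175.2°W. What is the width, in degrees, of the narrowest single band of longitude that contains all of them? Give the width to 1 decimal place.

Sort the longitudes: -175.2°, -167.3°, -162.6°, +157.1°, +177.2°.
Eastward gaps between consecutive values (wrapping around): 7.9°, 4.7°, 319.7°, 20.1°, 7.6°.
Largest gap = 319.7° ⇒ minimal covering band is its complement: 360° − 319.7° = 40.3°.
Band runs from +157.1° eastward to -162.6°, crossing the antimeridian.

40.3°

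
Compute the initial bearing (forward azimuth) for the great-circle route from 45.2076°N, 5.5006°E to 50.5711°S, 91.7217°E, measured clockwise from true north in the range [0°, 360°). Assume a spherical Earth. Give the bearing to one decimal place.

Δλ = 91.7217 − 5.5006 = 86.2211°.
θ = atan2( sin Δλ · cos φ₂ , cos φ₁ · sin φ₂ − sin φ₁ · cos φ₂ · cos Δλ )
  = atan2(0.63374, -0.57390) = 132.163° → normalised to [0°, 360°): 132.163°.

132.2°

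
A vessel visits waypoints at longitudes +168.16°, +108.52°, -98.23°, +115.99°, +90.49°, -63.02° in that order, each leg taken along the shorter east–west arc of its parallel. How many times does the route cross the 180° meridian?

Leg 1: +168.16° → +108.52°, shortest Δλ = -59.64° (west) — does not cross 180°.
Leg 2: +108.52° → -98.23°, shortest Δλ = 153.25° (east) — crosses 180°.
Leg 3: -98.23° → +115.99°, shortest Δλ = -145.78° (west) — crosses 180°.
Leg 4: +115.99° → +90.49°, shortest Δλ = -25.5° (west) — does not cross 180°.
Leg 5: +90.49° → -63.02°, shortest Δλ = -153.51° (west) — does not cross 180°.
Total crossings: 2.

2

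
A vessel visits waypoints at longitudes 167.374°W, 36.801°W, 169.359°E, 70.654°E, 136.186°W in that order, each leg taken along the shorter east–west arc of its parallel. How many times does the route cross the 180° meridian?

2

Leg 1: -167.374° → -36.801°, shortest Δλ = 130.573° (east) — does not cross 180°.
Leg 2: -36.801° → +169.359°, shortest Δλ = -153.84° (west) — crosses 180°.
Leg 3: +169.359° → +70.654°, shortest Δλ = -98.705° (west) — does not cross 180°.
Leg 4: +70.654° → -136.186°, shortest Δλ = 153.16° (east) — crosses 180°.
Total crossings: 2.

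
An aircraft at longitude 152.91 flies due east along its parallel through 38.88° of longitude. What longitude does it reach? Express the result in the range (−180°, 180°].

Start at +152.91°; shift +38.88° → +191.79°.
+191.79° lies outside (−180°, 180°]; subtract 360° → -168.21°.

-168.21°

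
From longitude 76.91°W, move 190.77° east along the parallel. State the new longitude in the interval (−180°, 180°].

Start at -76.91°; shift +190.77° → +113.86°.
+113.86° already lies in (−180°, 180°].

113.86°E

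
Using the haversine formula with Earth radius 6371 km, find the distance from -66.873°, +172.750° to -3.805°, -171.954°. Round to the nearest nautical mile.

Δλ = -171.954 − 172.750 = -344.704°; wrapped into (−180°, 180°]: 15.296°.
Δφ = -3.805 − -66.873 = 63.068°.
a = sin²(Δφ/2) + cos φ₁ · cos φ₂ · sin²(Δλ/2) = 0.280475.
c = 2·atan2(√a, √(1−a)) = 1.11626 rad → d = 6371·c ≈ 7111.66 km ≈ 3839.99 nmi.

3840 nmi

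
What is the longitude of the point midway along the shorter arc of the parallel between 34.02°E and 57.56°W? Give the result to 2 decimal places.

Signed shortest Δλ from +34.02° to -57.56° is -91.58°.
Midpoint longitude = +34.02° + (-91.58°)/2 = +34.02° − 45.79° = -11.77°.

11.77°W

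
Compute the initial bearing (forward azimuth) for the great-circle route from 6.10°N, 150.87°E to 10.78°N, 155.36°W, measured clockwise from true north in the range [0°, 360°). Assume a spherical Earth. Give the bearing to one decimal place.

81.1°

Δλ = -155.36 − 150.87 = -306.23°; wrapped into (−180°, 180°]: 53.77°.
θ = atan2( sin Δλ · cos φ₂ , cos φ₁ · sin φ₂ − sin φ₁ · cos φ₂ · cos Δλ )
  = atan2(0.79242, 0.12428) = 81.086° → normalised to [0°, 360°): 81.086°.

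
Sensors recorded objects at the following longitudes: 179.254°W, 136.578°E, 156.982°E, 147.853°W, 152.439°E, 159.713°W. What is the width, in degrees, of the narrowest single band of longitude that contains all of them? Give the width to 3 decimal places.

75.569°

Sort the longitudes: -179.254°, -159.713°, -147.853°, +136.578°, +152.439°, +156.982°.
Eastward gaps between consecutive values (wrapping around): 19.541°, 11.860°, 284.431°, 15.861°, 4.543°, 23.764°.
Largest gap = 284.431° ⇒ minimal covering band is its complement: 360° − 284.431° = 75.569°.
Band runs from +136.578° eastward to -147.853°, crossing the antimeridian.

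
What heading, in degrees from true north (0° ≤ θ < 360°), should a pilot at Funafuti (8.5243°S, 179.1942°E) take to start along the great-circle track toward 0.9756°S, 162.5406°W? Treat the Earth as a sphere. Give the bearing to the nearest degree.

68°

Δλ = -162.5406 − 179.1942 = -341.7348°; wrapped into (−180°, 180°]: 18.2652°.
θ = atan2( sin Δλ · cos φ₂ , cos φ₁ · sin φ₂ − sin φ₁ · cos φ₂ · cos Δλ )
  = atan2(0.31337, 0.12390) = 68.427° → normalised to [0°, 360°): 68.427°.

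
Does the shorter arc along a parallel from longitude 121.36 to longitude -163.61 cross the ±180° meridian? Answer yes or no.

Naïve |-163.61 − 121.36| = 284.97° > 180°, so the shorter arc goes the other way round — across 180°.
Signed shortest Δλ = ((-163.61 − 121.36 + 180) mod 360) − 180 = 75.03°.
Going east by 75.03° from +121.36° passes through 180° before reaching -163.61°.

Yes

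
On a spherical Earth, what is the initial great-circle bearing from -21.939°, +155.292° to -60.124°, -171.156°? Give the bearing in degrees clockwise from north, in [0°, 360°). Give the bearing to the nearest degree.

Δλ = -171.156 − 155.292 = -326.448°; wrapped into (−180°, 180°]: 33.552°.
θ = atan2( sin Δλ · cos φ₂ , cos φ₁ · sin φ₂ − sin φ₁ · cos φ₂ · cos Δλ )
  = atan2(0.27531, -0.64921) = 157.020° → normalised to [0°, 360°): 157.020°.

157°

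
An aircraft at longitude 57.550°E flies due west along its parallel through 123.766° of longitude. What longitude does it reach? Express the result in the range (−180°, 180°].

66.216°W

Start at +57.550°; shift −123.766° → -66.216°.
-66.216° already lies in (−180°, 180°].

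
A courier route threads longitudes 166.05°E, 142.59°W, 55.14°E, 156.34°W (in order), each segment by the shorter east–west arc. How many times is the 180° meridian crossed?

3

Leg 1: +166.05° → -142.59°, shortest Δλ = 51.36° (east) — crosses 180°.
Leg 2: -142.59° → +55.14°, shortest Δλ = -162.27° (west) — crosses 180°.
Leg 3: +55.14° → -156.34°, shortest Δλ = 148.52° (east) — crosses 180°.
Total crossings: 3.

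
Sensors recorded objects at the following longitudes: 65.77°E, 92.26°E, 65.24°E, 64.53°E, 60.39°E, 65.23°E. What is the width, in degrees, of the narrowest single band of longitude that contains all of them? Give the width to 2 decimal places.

Sort the longitudes: +60.39°, +64.53°, +65.23°, +65.24°, +65.77°, +92.26°.
Eastward gaps between consecutive values (wrapping around): 4.14°, 0.70°, 0.01°, 0.53°, 26.49°, 328.13°.
Largest gap = 328.13° ⇒ minimal covering band is its complement: 360° − 328.13° = 31.87°.
Band runs from +60.39° eastward to +92.26°.

31.87°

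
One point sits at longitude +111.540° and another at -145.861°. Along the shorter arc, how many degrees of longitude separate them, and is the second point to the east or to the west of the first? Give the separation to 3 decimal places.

102.599° east

Raw difference: -145.861 − 111.540 = -257.401°.
Normalise into (−180°, 180°]: -257.401° + 360° = 102.599°.
Positive ⇒ the second point lies to the east; separation 102.599°.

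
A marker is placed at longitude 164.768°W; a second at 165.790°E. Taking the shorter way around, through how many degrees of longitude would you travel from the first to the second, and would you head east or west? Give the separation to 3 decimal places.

29.442° west

Raw difference: 165.790 − -164.768 = 330.558°.
Normalise into (−180°, 180°]: 330.558° − 360° = -29.442°.
Negative ⇒ the second point lies to the west; separation 29.442°.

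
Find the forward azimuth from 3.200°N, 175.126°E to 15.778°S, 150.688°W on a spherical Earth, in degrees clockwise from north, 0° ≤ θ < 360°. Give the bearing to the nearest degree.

Δλ = -150.688 − 175.126 = -325.814°; wrapped into (−180°, 180°]: 34.186°.
θ = atan2( sin Δλ · cos φ₂ , cos φ₁ · sin φ₂ − sin φ₁ · cos φ₂ · cos Δλ )
  = atan2(0.54071, -0.31592) = 120.297° → normalised to [0°, 360°): 120.297°.

120°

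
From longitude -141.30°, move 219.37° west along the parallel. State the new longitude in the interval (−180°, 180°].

-0.67°

Start at -141.30°; shift −219.37° → -360.67°.
-360.67° lies outside (−180°, 180°]; add 360° → -0.67°.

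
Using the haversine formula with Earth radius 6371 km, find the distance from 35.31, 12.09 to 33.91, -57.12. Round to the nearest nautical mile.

Δλ = -57.12 − 12.09 = -69.21°.
Δφ = 33.91 − 35.31 = -1.40°.
a = sin²(Δφ/2) + cos φ₁ · cos φ₂ · sin²(Δλ/2) = 0.218579.
c = 2·atan2(√a, √(1−a)) = 0.97298 rad → d = 6371·c ≈ 6198.82 km ≈ 3347.10 nmi.

3347 nmi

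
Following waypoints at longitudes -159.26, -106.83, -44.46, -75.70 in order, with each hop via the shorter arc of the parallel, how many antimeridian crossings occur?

0

Leg 1: -159.26° → -106.83°, shortest Δλ = 52.43° (east) — does not cross 180°.
Leg 2: -106.83° → -44.46°, shortest Δλ = 62.37° (east) — does not cross 180°.
Leg 3: -44.46° → -75.70°, shortest Δλ = -31.24° (west) — does not cross 180°.
Total crossings: 0.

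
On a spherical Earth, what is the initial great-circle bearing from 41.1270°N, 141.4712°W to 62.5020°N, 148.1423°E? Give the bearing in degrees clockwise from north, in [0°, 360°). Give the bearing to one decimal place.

Δλ = 148.1423 − -141.4712 = 289.6135°; wrapped into (−180°, 180°]: -70.3865°.
θ = atan2( sin Δλ · cos φ₂ , cos φ₁ · sin φ₂ − sin φ₁ · cos φ₂ · cos Δλ )
  = atan2(-0.43493, 0.56622) = -37.529° → normalised to [0°, 360°): 322.471°.

322.5°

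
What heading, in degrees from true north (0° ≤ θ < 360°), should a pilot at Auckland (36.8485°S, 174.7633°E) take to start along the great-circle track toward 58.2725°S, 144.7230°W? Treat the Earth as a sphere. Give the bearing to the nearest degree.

Δλ = -144.7230 − 174.7633 = -319.4863°; wrapped into (−180°, 180°]: 40.5137°.
θ = atan2( sin Δλ · cos φ₂ , cos φ₁ · sin φ₂ − sin φ₁ · cos φ₂ · cos Δλ )
  = atan2(0.34163, -0.44088) = 142.229° → normalised to [0°, 360°): 142.229°.

142°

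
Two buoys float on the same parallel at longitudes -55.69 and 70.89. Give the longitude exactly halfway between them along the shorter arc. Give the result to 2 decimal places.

Signed shortest Δλ from -55.69° to +70.89° is +126.58°.
Midpoint longitude = -55.69° + (+126.58°)/2 = -55.69° + 63.29° = +7.60°.

+7.60°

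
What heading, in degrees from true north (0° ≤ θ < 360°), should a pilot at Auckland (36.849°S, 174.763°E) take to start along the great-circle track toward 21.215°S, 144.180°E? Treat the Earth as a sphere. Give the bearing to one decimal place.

Δλ = 144.180 − 174.763 = -30.583°.
θ = atan2( sin Δλ · cos φ₂ , cos φ₁ · sin φ₂ − sin φ₁ · cos φ₂ · cos Δλ )
  = atan2(-0.47431, 0.19172) = -67.991° → normalised to [0°, 360°): 292.009°.

292.0°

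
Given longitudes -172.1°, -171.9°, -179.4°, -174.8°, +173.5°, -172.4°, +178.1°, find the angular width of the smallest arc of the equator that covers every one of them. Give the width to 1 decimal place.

Sort the longitudes: -179.4°, -174.8°, -172.4°, -172.1°, -171.9°, +173.5°, +178.1°.
Eastward gaps between consecutive values (wrapping around): 4.6°, 2.4°, 0.3°, 0.2°, 345.4°, 4.6°, 2.5°.
Largest gap = 345.4° ⇒ minimal covering band is its complement: 360° − 345.4° = 14.6°.
Band runs from +173.5° eastward to -171.9°, crossing the antimeridian.

14.6°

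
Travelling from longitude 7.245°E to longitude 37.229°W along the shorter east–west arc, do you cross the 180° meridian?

No

Signed shortest Δλ = ((-37.229 − 7.245 + 180) mod 360) − 180 = -44.474°.
Going west by 44.474° from +7.245° reaches -37.229° without touching 180°.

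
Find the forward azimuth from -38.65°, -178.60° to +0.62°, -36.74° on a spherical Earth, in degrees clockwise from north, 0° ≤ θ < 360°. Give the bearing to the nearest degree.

Δλ = -36.74 − -178.60 = 141.86°.
θ = atan2( sin Δλ · cos φ₂ , cos φ₁ · sin φ₂ − sin φ₁ · cos φ₂ · cos Δλ )
  = atan2(0.61755, -0.48274) = 128.015° → normalised to [0°, 360°): 128.015°.

128°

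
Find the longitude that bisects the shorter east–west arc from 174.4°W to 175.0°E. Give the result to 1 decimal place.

179.7°W

Signed shortest Δλ from -174.4° to +175.0° is -10.6°.
Midpoint longitude = -174.4° + (-10.6°)/2 = -174.4° − 5.3° = -179.7°.
(The naïve average (-174.4 + +175.0)/2 = 0.3° is on the wrong side of the globe.)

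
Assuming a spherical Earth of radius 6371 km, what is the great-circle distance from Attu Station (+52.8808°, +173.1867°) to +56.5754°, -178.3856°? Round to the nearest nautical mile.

366 nmi

Δλ = -178.3856 − 173.1867 = -351.5723°; wrapped into (−180°, 180°]: 8.4277°.
Δφ = 56.5754 − 52.8808 = 3.6946°.
a = sin²(Δφ/2) + cos φ₁ · cos φ₂ · sin²(Δλ/2) = 0.002834.
c = 2·atan2(√a, √(1−a)) = 0.10652 rad → d = 6371·c ≈ 678.64 km ≈ 366.44 nmi.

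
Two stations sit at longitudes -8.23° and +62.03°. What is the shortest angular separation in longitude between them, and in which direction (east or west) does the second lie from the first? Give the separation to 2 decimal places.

70.26° east

Raw difference: 62.03 − -8.23 = 70.26°.
Normalise into (−180°, 180°]: 70.26° stays 70.26°.
Positive ⇒ the second point lies to the east; separation 70.26°.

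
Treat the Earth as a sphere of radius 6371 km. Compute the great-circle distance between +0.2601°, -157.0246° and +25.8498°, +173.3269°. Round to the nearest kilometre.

Δλ = 173.3269 − -157.0246 = 330.3515°; wrapped into (−180°, 180°]: -29.6485°.
Δφ = 25.8498 − 0.2601 = 25.5897°.
a = sin²(Δφ/2) + cos φ₁ · cos φ₂ · sin²(Δλ/2) = 0.107956.
c = 2·atan2(√a, √(1−a)) = 0.66957 rad → d = 6371·c ≈ 4265.84 km.

4266 km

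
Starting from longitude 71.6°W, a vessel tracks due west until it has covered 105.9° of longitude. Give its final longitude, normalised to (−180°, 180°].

177.5°W

Start at -71.6°; shift −105.9° → -177.5°.
-177.5° already lies in (−180°, 180°].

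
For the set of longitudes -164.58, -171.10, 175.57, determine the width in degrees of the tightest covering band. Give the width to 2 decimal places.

Sort the longitudes: -171.10°, -164.58°, +175.57°.
Eastward gaps between consecutive values (wrapping around): 6.52°, 340.15°, 13.33°.
Largest gap = 340.15° ⇒ minimal covering band is its complement: 360° − 340.15° = 19.85°.
Band runs from +175.57° eastward to -164.58°, crossing the antimeridian.

19.85°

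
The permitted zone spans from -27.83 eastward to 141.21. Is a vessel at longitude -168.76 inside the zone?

No

Band width going east from -27.83° to +141.21°: ((141.21 − -27.83) mod 360) = 169.04°.
Offset of -168.76° east of the west edge: ((-168.76 − -27.83) mod 360) = 219.07°.
219.07° > 169.04° ⇒ outside.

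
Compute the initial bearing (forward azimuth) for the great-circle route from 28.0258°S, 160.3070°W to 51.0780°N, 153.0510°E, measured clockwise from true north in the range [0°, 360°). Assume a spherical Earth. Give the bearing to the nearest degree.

Δλ = 153.0510 − -160.3070 = 313.3580°; wrapped into (−180°, 180°]: -46.6420°.
θ = atan2( sin Δλ · cos φ₂ , cos φ₁ · sin φ₂ − sin φ₁ · cos φ₂ · cos Δλ )
  = atan2(-0.45680, 0.88944) = -27.184° → normalised to [0°, 360°): 332.816°.

333°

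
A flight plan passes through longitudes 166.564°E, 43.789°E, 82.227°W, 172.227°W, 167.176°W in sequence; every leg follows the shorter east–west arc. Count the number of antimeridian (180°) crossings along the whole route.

Leg 1: +166.564° → +43.789°, shortest Δλ = -122.775° (west) — does not cross 180°.
Leg 2: +43.789° → -82.227°, shortest Δλ = -126.016° (west) — does not cross 180°.
Leg 3: -82.227° → -172.227°, shortest Δλ = -90.0° (west) — does not cross 180°.
Leg 4: -172.227° → -167.176°, shortest Δλ = 5.051° (east) — does not cross 180°.
Total crossings: 0.

0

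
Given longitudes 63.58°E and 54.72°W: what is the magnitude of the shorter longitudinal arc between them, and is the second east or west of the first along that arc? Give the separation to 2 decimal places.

118.30° west

Raw difference: -54.72 − 63.58 = -118.3°.
Normalise into (−180°, 180°]: -118.3° stays -118.3°.
Negative ⇒ the second point lies to the west; separation 118.30°.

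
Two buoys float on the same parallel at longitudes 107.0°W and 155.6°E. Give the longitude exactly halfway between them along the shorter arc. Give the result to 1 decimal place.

Signed shortest Δλ from -107.0° to +155.6° is -97.4°.
Midpoint longitude = -107.0° + (-97.4°)/2 = -107.0° − 48.7° = -155.7°.
(The naïve average (-107.0 + +155.6)/2 = 24.3° is on the wrong side of the globe.)

155.7°W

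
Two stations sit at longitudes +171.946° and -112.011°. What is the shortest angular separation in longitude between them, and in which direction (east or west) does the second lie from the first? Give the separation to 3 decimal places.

76.043° east

Raw difference: -112.011 − 171.946 = -283.957°.
Normalise into (−180°, 180°]: -283.957° + 360° = 76.043°.
Positive ⇒ the second point lies to the east; separation 76.043°.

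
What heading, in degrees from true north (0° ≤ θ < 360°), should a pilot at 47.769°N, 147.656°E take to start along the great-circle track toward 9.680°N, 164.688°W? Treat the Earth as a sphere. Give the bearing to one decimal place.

Δλ = -164.688 − 147.656 = -312.344°; wrapped into (−180°, 180°]: 47.656°.
θ = atan2( sin Δλ · cos φ₂ , cos φ₁ · sin φ₂ − sin φ₁ · cos φ₂ · cos Δλ )
  = atan2(0.72859, -0.37863) = 117.460° → normalised to [0°, 360°): 117.460°.

117.5°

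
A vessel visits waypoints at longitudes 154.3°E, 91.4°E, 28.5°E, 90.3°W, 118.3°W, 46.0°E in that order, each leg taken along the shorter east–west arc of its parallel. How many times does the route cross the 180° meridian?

Leg 1: +154.3° → +91.4°, shortest Δλ = -62.9° (west) — does not cross 180°.
Leg 2: +91.4° → +28.5°, shortest Δλ = -62.9° (west) — does not cross 180°.
Leg 3: +28.5° → -90.3°, shortest Δλ = -118.8° (west) — does not cross 180°.
Leg 4: -90.3° → -118.3°, shortest Δλ = -28.0° (west) — does not cross 180°.
Leg 5: -118.3° → +46.0°, shortest Δλ = 164.3° (east) — does not cross 180°.
Total crossings: 0.

0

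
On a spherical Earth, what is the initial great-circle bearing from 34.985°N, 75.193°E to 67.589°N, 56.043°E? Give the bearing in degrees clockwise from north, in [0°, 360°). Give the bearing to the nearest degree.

Δλ = 56.043 − 75.193 = -19.150°.
θ = atan2( sin Δλ · cos φ₂ , cos φ₁ · sin φ₂ − sin φ₁ · cos φ₂ · cos Δλ )
  = atan2(-0.12507, 0.55093) = -12.790° → normalised to [0°, 360°): 347.210°.

347°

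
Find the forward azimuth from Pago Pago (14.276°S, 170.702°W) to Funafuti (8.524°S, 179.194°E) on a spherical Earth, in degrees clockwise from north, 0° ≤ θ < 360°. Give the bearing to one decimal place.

299.1°

Δλ = 179.194 − -170.702 = 349.896°; wrapped into (−180°, 180°]: -10.104°.
θ = atan2( sin Δλ · cos φ₂ , cos φ₁ · sin φ₂ − sin φ₁ · cos φ₂ · cos Δλ )
  = atan2(-0.17350, 0.09644) = -60.932° → normalised to [0°, 360°): 299.068°.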